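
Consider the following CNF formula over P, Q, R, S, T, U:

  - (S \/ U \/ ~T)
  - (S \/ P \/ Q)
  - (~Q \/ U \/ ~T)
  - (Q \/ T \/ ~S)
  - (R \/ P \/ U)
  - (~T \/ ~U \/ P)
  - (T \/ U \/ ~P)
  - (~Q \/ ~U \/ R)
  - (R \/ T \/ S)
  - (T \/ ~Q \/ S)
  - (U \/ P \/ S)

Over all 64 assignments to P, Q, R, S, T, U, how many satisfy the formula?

13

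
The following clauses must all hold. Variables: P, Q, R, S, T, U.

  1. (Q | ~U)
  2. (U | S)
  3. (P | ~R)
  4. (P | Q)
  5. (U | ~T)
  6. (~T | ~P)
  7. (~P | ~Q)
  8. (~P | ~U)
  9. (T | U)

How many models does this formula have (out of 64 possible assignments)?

4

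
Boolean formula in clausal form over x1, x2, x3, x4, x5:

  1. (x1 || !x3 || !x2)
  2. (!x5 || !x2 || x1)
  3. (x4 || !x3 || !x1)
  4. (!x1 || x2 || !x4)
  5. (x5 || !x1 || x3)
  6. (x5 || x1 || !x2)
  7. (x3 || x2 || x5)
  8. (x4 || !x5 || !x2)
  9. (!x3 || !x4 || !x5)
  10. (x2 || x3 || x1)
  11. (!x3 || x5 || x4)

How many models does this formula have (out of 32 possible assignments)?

Satisfying assignments:
  x1=F x2=F x3=T x4=F x5=T
  x1=F x2=F x3=T x4=T x5=F
  x1=T x2=F x3=F x4=F x5=T
  x1=T x2=T x3=F x4=T x5=T
  x1=T x2=T x3=T x4=T x5=F
That's 5 in total.

5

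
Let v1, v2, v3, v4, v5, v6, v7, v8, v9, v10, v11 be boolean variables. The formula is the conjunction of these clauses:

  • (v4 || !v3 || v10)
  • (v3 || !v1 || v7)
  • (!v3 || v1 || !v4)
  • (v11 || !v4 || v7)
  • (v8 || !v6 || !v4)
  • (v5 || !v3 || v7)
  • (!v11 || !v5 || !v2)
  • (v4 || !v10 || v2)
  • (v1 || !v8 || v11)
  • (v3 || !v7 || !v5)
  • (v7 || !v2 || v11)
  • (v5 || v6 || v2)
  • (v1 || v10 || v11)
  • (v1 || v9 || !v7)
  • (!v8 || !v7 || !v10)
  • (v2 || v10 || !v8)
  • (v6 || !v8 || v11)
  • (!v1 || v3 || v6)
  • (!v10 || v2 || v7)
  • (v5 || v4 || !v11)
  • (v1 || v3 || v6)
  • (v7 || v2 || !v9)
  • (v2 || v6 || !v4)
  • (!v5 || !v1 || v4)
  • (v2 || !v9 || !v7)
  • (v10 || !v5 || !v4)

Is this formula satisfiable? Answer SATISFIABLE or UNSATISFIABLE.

Set v1 = True and propagate.
Set v2 = True and propagate.
The remaining clauses are satisfied by v3 = True, v4 = True, v5 = False, v6 = False, v7 = True, v8 = False, v9 = False, v10 = False, v11 = True.
So v1=True  v2=True  v3=True  v4=True  v5=False  v6=False  v7=True  v8=False  v9=False  v10=False  v11=True is a satisfying assignment.

SATISFIABLE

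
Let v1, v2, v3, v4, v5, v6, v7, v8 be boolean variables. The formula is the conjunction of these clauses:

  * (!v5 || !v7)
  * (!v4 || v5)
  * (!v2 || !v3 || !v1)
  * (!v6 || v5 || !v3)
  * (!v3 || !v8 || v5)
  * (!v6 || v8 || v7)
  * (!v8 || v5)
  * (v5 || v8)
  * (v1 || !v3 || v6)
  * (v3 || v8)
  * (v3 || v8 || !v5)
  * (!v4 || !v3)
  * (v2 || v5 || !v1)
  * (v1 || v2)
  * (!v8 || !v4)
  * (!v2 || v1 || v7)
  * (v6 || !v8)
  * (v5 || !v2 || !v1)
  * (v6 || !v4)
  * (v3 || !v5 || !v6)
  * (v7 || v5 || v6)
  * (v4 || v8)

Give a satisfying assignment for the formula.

Try v1 = True.
For the remaining variables, v2 = False, v3 = True, v4 = False, v5 = True, v6 = True, v7 = False, v8 = True works.
Every clause has at least one true literal under this assignment.

v1=T, v2=F, v3=T, v4=F, v5=T, v6=T, v7=F, v8=T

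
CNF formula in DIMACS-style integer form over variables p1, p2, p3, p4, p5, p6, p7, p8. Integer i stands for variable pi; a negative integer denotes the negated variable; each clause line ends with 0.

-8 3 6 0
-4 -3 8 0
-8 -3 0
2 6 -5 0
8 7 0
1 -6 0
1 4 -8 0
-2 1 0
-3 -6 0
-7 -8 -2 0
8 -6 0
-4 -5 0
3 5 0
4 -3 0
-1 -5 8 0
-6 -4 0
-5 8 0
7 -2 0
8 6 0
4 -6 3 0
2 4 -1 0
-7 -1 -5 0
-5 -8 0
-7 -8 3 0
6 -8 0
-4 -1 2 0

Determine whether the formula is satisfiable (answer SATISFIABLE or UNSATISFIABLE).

UNSATISFIABLE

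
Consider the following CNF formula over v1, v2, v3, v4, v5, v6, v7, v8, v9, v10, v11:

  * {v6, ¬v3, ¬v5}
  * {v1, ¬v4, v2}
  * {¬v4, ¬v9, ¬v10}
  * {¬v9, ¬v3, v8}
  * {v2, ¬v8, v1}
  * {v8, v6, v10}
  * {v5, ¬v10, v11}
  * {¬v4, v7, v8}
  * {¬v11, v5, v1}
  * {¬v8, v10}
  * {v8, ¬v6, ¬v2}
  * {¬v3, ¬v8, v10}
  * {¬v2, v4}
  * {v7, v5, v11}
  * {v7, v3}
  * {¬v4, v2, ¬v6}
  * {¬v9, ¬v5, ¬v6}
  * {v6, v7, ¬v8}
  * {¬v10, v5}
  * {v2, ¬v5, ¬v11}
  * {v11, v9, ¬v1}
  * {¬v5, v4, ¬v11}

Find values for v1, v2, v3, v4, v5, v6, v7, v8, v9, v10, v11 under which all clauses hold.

v1 = False, v2 = False, v3 = False, v4 = False, v5 = True, v6 = True, v7 = True, v8 = False, v9 = False, v10 = False, v11 = False

v7 occurs only positively in the remaining clauses — set v7 = True.
Branch on v1: take v1 = False.
Try v2 = False.
  then v4 is forced to False.
  then v8 is forced to False.
The remaining clauses are satisfied by v3 = False, v5 = True, v6 = True, v9 = False, v10 = False, v11 = False.
Every clause has at least one true literal under this assignment.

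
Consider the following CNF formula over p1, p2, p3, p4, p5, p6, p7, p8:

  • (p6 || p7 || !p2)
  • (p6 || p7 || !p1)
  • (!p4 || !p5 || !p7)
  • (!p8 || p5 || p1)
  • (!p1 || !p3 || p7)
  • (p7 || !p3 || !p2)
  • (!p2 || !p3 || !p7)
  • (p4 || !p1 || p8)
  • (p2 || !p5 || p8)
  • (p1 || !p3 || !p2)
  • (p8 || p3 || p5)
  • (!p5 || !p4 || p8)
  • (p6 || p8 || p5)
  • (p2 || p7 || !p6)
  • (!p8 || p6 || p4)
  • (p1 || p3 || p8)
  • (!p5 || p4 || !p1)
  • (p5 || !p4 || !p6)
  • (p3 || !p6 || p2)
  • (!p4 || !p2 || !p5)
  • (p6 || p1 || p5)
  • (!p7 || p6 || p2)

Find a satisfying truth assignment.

p1=True, p2=False, p3=True, p4=False, p5=False, p6=True, p7=True, p8=True

Check each clause:
  1. (!p2 || p6 || p7) — p7 is true.
  2. (p6 || !p1 || p7) — p6 is true.
  3. (!p7 || !p5 || !p4) — !p5 is true.
  4. (!p8 || p5 || p1) — p1 is true.
  5. (p7 || !p3 || !p1) — p7 is true.
  6. (p7 || !p2 || !p3) — !p2 is true.
  7. (!p7 || !p2 || !p3) — !p2 is true.
  8. (p4 || !p1 || p8) — p8 is true.
  9. (p2 || p8 || !p5) — p8 is true.
  10. (p1 || !p3 || !p2) — p1 is true.
  11. (p8 || p3 || p5) — p8 is true.
  12. (!p4 || p8 || !p5) — p8 is true.
  13. (p6 || p8 || p5) — p8 is true.
  14. (p7 || !p6 || p2) — p7 is true.
  15. (p4 || !p8 || p6) — p6 is true.
  16. (p3 || p8 || p1) — p8 is true.
  17. (!p1 || p4 || !p5) — !p5 is true.
  18. (!p4 || p5 || !p6) — !p4 is true.
  19. (p2 || p3 || !p6) — p3 is true.
  20. (!p2 || !p4 || !p5) — !p5 is true.
  21. (p5 || p6 || p1) — p1 is true.
  22. (p6 || !p7 || p2) — p6 is true.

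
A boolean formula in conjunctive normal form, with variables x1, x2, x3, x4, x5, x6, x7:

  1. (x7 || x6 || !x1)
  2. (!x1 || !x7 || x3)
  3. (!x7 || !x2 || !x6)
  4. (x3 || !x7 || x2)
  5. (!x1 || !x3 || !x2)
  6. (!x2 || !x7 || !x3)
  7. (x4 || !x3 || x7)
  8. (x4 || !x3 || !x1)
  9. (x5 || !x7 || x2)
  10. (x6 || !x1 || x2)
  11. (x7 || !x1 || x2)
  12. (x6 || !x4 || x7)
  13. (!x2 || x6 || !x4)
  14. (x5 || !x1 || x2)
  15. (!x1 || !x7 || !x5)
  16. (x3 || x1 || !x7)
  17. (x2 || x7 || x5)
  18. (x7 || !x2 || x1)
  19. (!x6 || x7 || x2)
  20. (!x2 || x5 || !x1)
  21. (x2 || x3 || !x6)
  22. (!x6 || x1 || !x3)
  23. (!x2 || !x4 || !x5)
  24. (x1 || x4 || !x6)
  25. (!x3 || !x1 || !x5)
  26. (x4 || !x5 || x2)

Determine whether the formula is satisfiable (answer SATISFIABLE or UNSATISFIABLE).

SATISFIABLE

Set x1 = False and propagate.
Set x2 = False and propagate.
For the remaining variables, x3 = True, x4 = True, x5 = True, x6 = False, x7 = True works.
So x1=F  x2=F  x3=T  x4=T  x5=T  x6=F  x7=T is a satisfying assignment.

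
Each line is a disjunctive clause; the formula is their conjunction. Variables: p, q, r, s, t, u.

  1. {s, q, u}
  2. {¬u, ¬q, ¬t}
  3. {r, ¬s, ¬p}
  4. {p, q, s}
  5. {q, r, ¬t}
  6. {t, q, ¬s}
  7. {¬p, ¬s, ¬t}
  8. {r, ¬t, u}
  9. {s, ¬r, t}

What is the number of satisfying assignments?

Case analysis on s and t:
  s=T, t=T: remaining (p,q,r,u) ∈ {(F,F,T,F); (F,F,T,T); (F,T,T,F)} — 3.
  s=T, t=F: u free; 3 ways for (p,q,r) × 2^1 = 6.
  s=F, t=T: remaining (p,q,r,u) ∈ {(F,T,T,F); (T,F,T,T); (T,T,T,F)} — 3.
  s=F, t=F: 5 of the 16 assignments to (p,q,r,u) work.
Total: 3 + 6 + 3 + 5 = 17.

17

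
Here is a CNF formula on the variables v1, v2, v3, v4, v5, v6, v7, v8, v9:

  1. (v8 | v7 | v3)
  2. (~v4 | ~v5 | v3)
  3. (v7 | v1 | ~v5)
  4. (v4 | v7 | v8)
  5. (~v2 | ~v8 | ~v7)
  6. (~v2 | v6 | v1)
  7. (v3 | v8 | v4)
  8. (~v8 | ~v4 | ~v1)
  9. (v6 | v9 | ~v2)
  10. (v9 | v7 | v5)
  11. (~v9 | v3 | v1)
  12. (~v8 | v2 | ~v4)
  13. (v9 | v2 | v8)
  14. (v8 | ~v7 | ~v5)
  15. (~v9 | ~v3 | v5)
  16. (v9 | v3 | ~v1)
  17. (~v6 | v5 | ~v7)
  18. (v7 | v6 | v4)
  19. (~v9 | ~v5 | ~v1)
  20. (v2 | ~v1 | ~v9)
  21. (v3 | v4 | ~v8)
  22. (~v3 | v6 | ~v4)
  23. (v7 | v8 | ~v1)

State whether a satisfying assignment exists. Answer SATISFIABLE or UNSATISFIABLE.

Branch on v1: take v1 = False.
Try v2 = False.
For the remaining variables, v3 = True, v4 = False, v5 = True, v6 = False, v7 = True, v8 = True, v9 = False works.
So v1=False, v2=False, v3=True, v4=False, v5=True, v6=False, v7=True, v8=True, v9=False is a satisfying assignment.

SATISFIABLE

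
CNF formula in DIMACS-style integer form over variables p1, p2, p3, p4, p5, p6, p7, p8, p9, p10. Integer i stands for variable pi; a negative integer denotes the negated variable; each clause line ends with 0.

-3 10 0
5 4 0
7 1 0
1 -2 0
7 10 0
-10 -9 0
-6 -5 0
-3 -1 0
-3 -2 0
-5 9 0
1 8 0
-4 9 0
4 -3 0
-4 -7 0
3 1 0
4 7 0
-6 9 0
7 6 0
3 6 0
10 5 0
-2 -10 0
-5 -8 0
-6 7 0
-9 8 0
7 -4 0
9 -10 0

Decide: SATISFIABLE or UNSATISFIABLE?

UNSATISFIABLE

p7 = True:
  propagation gives p4=False, p5=True, p6=False, p9=True; an empty clause results — contradiction.
p7 = False:
  propagation gives p1=True, p10=True, p9=False; an empty clause results — contradiction.
Every branch closes, so no satisfying assignment exists.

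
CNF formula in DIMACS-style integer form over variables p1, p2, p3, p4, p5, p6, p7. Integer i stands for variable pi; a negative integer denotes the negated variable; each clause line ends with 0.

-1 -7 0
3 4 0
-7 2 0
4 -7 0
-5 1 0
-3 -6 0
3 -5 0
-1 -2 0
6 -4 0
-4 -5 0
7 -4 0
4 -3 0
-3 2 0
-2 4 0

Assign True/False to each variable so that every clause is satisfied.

p1 = False, p2 = True, p3 = False, p4 = True, p5 = False, p6 = True, p7 = True

p5 occurs only negated in the remaining clauses — set p5 = False.
Set p1 = False and propagate.
Branch on p2: take p2 = True.
  then p4 is forced to True.
  then p6 is forced to True.
  then p3 is forced to False.
  then p7 is forced to True.
Every clause has at least one true literal under this assignment.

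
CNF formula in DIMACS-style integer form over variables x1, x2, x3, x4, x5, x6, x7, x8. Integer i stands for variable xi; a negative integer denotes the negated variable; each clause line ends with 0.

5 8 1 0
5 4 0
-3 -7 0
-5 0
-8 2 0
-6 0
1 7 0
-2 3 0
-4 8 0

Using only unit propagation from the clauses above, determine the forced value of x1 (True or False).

True

(¬x5) stands alone — x5 = False.
From (x4 ∨ x5) and x5 = False: x4 = True.
(¬x6) is a unit clause: x6 = False.
In (¬x4 ∨ x8), ¬x4 is now false; x8 must hold, so x8 = True.
From (¬x8 ∨ x2) and x8 = True: x2 = True.
From (x3 ∨ ¬x2) and x2 = True: x3 = True.
(¬x3 ∨ ¬x7) with x3 = True leaves only ¬x7, so x7 = False.
In (x7 ∨ x1), x7 is now false; x1 must hold, so x1 = True.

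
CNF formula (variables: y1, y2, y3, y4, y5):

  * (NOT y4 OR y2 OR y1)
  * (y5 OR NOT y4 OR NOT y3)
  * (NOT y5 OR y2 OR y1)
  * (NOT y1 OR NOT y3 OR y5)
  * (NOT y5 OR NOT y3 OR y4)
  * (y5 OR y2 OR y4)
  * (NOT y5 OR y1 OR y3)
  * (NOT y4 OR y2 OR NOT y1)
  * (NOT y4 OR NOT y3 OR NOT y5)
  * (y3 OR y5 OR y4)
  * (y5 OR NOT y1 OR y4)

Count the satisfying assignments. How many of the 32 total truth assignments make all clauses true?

6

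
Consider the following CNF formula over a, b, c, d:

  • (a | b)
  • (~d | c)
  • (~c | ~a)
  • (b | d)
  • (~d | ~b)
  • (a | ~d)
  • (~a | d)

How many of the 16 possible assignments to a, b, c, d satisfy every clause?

The models are:
  a=F b=T c=F d=F
  a=F b=T c=T d=F
That's 2 in total.

2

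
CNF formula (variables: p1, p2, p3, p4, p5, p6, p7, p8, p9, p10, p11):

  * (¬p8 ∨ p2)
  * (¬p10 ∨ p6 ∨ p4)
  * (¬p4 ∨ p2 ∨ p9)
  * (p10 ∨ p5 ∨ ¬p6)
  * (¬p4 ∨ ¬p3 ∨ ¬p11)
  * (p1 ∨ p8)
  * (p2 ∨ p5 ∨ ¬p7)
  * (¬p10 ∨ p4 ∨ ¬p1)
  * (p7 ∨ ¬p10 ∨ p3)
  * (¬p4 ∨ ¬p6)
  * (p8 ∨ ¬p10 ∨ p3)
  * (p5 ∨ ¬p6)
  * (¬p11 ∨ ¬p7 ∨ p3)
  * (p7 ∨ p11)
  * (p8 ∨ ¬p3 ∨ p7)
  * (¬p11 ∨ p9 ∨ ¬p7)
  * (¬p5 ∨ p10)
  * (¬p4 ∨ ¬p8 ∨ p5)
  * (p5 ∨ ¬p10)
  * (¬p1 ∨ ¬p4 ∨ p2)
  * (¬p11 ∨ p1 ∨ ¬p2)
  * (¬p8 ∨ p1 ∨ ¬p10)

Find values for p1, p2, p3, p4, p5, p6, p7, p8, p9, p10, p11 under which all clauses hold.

Pure literal: p9 appears only positively; assign p9 = True.
Try p1 = True.
Try p2 = True.
The remaining clauses are satisfied by p3 = True, p4 = False, p5 = False, p6 = False, p7 = True, p8 = False, p10 = False, p11 = False.
Every clause has at least one true literal under this assignment.

p1=1  p2=1  p3=1  p4=0  p5=0  p6=0  p7=1  p8=0  p9=1  p10=0  p11=0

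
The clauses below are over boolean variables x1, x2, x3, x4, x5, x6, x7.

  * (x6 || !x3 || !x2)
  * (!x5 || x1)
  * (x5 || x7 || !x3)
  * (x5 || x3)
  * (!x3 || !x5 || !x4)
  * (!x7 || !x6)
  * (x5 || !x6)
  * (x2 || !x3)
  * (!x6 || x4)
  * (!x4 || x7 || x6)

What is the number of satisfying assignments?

8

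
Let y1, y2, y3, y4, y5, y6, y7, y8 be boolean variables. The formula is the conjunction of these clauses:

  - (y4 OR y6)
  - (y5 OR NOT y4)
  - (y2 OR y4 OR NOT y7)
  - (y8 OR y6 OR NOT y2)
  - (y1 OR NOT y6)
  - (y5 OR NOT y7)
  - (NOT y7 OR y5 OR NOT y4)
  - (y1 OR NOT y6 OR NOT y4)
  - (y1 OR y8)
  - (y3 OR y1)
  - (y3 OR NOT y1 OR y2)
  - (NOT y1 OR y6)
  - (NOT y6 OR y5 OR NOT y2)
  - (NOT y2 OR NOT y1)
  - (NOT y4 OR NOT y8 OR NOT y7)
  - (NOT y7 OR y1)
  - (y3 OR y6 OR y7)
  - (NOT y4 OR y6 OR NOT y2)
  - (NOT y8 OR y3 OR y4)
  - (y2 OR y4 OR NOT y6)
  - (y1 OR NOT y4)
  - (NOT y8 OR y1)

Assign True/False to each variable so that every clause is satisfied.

y1 = T, y2 = F, y3 = T, y4 = T, y5 = T, y6 = T, y7 = F, y8 = T

Check each clause:
  1. (y4 OR y6) — y4 is true.
  2. (NOT y4 OR y5) — y5 is true.
  3. (NOT y7 OR y2 OR y4) — NOT y7 is true.
  4. (NOT y2 OR y8 OR y6) — y8 is true.
  5. (NOT y6 OR y1) — y1 is true.
  6. (y5 OR NOT y7) — NOT y7 is true.
  7. (NOT y7 OR NOT y4 OR y5) — NOT y7 is true.
  8. (y1 OR NOT y6 OR NOT y4) — y1 is true.
  9. (y8 OR y1) — y8 is true.
  10. (y3 OR y1) — y1 is true.
  11. (y2 OR y3 OR NOT y1) — y3 is true.
  12. (y6 OR NOT y1) — y6 is true.
  13. (NOT y6 OR y5 OR NOT y2) — y5 is true.
  14. (NOT y1 OR NOT y2) — NOT y2 is true.
  15. (NOT y8 OR NOT y7 OR NOT y4) — NOT y7 is true.
  16. (y1 OR NOT y7) — NOT y7 is true.
  17. (y6 OR y7 OR y3) — y3 is true.
  18. (y6 OR NOT y2 OR NOT y4) — y6 is true.
  19. (y4 OR y3 OR NOT y8) — y3 is true.
  20. (y4 OR y2 OR NOT y6) — y4 is true.
  21. (y1 OR NOT y4) — y1 is true.
  22. (NOT y8 OR y1) — y1 is true.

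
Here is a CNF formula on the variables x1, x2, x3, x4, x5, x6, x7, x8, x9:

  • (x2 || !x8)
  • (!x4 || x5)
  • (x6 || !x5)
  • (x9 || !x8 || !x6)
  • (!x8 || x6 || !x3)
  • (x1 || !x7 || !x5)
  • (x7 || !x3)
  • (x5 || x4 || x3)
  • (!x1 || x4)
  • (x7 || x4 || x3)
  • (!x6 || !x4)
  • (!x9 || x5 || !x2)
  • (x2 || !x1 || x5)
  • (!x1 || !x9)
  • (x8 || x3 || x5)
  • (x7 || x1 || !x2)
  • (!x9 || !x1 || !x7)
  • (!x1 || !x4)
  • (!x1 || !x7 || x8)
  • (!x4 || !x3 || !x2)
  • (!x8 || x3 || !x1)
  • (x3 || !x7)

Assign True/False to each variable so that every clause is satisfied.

Branch on x1: take x1 = False.
Set x2 = False and propagate.
  then x8 is forced to False.
The remaining clauses are satisfied by x3 = True, x4 = False, x5 = False, x6 = True, x7 = True, x9 = True.

x1=F, x2=F, x3=T, x4=F, x5=F, x6=T, x7=T, x8=F, x9=T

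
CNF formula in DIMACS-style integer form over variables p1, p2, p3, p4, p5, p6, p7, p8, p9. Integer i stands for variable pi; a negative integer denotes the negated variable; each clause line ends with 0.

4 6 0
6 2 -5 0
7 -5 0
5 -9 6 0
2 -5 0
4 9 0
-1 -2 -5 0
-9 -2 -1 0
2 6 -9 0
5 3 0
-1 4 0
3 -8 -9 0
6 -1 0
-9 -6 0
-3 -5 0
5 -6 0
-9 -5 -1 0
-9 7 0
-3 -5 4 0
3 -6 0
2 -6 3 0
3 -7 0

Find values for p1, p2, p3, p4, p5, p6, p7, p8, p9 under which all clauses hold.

Pure literal: p1 appears only negated; assign p1 = False.
p4 occurs only positively in the remaining clauses — set p4 = True.
Branch on p2: take p2 = True.
Set p3 = True and propagate.
  then p5 is forced to False.
  then p6 is forced to False.
  then p9 is forced to False.
p7, p8 are now unconstrained; take p7 = False, p8 = True.
Every clause has at least one true literal under this assignment.

p1 = F  p2 = T  p3 = T  p4 = T  p5 = F  p6 = F  p7 = F  p8 = T  p9 = F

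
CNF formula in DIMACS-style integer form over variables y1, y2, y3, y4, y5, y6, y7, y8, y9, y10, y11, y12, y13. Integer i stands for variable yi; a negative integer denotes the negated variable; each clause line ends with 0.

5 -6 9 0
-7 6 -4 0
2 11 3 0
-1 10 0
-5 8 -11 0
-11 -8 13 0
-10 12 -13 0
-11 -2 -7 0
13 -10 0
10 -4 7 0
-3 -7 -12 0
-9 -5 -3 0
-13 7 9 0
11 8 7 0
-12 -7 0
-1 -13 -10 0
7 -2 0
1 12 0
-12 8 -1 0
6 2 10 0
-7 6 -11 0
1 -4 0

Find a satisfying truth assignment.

y1=F, y2=F, y3=T, y4=F, y5=F, y6=T, y7=F, y8=F, y9=T, y10=F, y11=T, y12=T, y13=F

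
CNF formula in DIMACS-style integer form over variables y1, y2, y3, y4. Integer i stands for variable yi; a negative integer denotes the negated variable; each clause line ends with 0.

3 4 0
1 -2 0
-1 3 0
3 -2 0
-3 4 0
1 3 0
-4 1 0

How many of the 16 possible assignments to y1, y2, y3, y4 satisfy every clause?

Satisfying assignments:
  y1=T y2=F y3=T y4=T
  y1=T y2=T y3=T y4=T
Count: 2.

2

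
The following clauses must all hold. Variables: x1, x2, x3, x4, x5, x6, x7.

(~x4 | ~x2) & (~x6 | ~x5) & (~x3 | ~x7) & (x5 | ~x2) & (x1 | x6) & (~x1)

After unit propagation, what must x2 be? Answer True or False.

(~x1) stands alone — x1 = False.
(x1 | x6) with x1 = False leaves only x6, so x6 = True.
(~x5 | ~x6) with x6 = True leaves only ~x5, so x5 = False.
In (~x2 | x5), x5 is now false; ~x2 must hold, so x2 = False.

False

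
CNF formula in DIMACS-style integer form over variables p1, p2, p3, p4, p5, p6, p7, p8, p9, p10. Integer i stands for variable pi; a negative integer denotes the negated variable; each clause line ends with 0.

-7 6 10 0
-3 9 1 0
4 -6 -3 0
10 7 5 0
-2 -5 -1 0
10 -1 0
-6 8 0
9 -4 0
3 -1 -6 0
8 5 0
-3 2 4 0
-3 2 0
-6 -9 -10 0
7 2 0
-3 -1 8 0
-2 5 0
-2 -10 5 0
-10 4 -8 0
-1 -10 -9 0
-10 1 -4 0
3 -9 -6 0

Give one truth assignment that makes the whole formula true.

Try p1 = False.
For the remaining variables, p2 = True, p3 = False, p4 = True, p5 = True, p6 = False, p7 = False, p8 = False, p9 = True, p10 = False works.
Every clause has at least one true literal under this assignment.

p1=False, p2=True, p3=False, p4=True, p5=True, p6=False, p7=False, p8=False, p9=True, p10=False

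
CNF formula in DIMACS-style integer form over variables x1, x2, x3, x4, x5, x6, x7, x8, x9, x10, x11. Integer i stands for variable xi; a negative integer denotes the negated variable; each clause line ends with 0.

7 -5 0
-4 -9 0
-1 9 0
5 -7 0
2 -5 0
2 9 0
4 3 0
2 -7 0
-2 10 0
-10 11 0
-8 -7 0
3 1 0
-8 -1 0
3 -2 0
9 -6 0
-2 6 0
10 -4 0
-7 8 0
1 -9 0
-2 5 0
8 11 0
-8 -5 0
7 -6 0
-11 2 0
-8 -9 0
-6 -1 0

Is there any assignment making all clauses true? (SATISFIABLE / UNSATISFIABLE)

UNSATISFIABLE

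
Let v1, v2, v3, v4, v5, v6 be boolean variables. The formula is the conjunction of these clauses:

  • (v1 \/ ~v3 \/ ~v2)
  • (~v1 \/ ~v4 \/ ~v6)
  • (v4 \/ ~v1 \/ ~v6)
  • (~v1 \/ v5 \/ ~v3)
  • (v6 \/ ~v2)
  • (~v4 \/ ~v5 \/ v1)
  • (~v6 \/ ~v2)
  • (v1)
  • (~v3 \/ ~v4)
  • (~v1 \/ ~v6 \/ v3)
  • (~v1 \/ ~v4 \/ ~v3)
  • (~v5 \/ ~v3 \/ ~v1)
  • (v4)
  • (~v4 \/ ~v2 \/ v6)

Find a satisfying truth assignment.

v1 = True, v2 = False, v3 = False, v4 = True, v5 = False, v6 = False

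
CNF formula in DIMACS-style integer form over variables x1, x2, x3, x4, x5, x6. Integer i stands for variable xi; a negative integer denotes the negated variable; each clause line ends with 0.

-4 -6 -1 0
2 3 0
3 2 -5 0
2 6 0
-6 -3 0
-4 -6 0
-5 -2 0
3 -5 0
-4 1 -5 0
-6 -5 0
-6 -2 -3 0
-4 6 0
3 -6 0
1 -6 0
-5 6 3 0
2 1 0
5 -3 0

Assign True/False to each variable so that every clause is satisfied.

x1=F, x2=T, x3=F, x4=F, x5=F, x6=F

Pure literal: x4 appears only negated; assign x4 = False.
Set x1 = False and propagate.
  then x6 is forced to False.
  then x2 is forced to True.
  then x5 is forced to False.
  then x3 is forced to False.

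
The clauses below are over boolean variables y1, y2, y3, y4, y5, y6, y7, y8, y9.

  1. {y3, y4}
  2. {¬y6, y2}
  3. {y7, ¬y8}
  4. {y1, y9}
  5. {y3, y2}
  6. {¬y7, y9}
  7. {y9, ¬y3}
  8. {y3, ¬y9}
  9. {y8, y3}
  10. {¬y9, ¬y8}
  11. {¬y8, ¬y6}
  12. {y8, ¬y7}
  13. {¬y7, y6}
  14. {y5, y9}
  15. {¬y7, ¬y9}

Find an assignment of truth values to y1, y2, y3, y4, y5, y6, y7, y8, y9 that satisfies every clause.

Pure literal: y1 appears only positively; assign y1 = True.
y2 occurs only positively in the remaining clauses — set y2 = True.
Set y3 = True and propagate.
  then y9 is forced to True.
  then y8 is forced to False.
  then y7 is forced to False.
y4, y5, y6 are now unconstrained; take y4 = True, y5 = False, y6 = False.

y1 = 1, y2 = 1, y3 = 1, y4 = 1, y5 = 0, y6 = 0, y7 = 0, y8 = 0, y9 = 1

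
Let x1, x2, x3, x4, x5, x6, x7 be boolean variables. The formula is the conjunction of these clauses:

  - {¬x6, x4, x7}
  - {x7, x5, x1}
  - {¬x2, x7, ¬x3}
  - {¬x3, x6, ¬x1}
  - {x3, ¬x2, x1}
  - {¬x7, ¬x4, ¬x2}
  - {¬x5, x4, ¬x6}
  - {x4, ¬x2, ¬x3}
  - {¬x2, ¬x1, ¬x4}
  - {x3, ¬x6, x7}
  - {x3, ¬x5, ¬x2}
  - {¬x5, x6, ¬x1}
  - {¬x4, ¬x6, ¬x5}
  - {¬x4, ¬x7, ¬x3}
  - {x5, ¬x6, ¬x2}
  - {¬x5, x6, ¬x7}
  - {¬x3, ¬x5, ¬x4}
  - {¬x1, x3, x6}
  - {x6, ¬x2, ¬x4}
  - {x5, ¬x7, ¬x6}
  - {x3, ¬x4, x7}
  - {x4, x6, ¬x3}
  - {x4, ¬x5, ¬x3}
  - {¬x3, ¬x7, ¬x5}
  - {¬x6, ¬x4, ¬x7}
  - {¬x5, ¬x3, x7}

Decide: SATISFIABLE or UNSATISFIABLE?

Pure literal: x2 appears only negated; assign x2 = False.
Try x1 = False.
Try x3 = False.
Branch on x4: take x4 = True.
  then x7 is forced to True.
  then x6 is forced to False.
  then x5 is forced to False.
Every clause has at least one true literal under this assignment.
So x1 = 0, x2 = 0, x3 = 0, x4 = 1, x5 = 0, x6 = 0, x7 = 1 is a satisfying assignment.

SATISFIABLE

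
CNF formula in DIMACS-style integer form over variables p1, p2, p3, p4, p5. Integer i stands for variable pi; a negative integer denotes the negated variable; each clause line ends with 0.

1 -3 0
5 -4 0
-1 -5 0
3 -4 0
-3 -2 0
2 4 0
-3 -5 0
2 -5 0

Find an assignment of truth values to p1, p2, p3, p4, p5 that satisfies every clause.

p1 = 0  p2 = 1  p3 = 0  p4 = 0  p5 = 1

Branch on p1: take p1 = False.
  then p3 is forced to False.
  then p4 is forced to False.
  then p2 is forced to True.
p5 is now unconstrained; take p5 = True.
Check each clause:
  1. (¬p3 ∨ p1) — ¬p3 is true.
  2. (¬p4 ∨ p5) — ¬p4 is true.
  3. (¬p1 ∨ ¬p5) — ¬p1 is true.
  4. (¬p4 ∨ p3) — ¬p4 is true.
  5. (¬p3 ∨ ¬p2) — ¬p3 is true.
  6. (p4 ∨ p2) — p2 is true.
  7. (¬p5 ∨ ¬p3) — ¬p3 is true.
  8. (p2 ∨ ¬p5) — p2 is true.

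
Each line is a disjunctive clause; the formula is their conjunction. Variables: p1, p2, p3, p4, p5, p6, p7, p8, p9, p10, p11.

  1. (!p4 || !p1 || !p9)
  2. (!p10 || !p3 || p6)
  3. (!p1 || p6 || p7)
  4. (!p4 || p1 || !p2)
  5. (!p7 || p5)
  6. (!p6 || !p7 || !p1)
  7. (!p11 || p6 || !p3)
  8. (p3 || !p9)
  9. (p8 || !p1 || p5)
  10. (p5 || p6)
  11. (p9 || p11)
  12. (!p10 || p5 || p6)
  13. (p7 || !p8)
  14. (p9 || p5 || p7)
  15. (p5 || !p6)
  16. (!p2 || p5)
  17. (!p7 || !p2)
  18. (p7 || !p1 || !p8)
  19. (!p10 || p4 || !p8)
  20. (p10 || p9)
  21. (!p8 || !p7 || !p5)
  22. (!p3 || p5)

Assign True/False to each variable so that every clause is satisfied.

Pure literal: p2 appears only negated; assign p2 = False.
Branch on p1: take p1 = False.
Try p3 = True.
  then p5 is forced to True.
Set p4 = True and propagate.
The remaining clauses are satisfied by p6 = True, p7 = False, p8 = False, p9 = True, p10 = True, p11 = True.
Every clause has at least one true literal under this assignment.
Check each clause:
  1. (!p9 || !p1 || !p4) — !p1 is true.
  2. (!p10 || !p3 || p6) — p6 is true.
  3. (p7 || p6 || !p1) — p6 is true.
  4. (!p2 || !p4 || p1) — !p2 is true.
  5. (!p7 || p5) — !p7 is true.
  6. (!p1 || !p6 || !p7) — !p7 is true.
  7. (!p11 || p6 || !p3) — p6 is true.
  8. (!p9 || p3) — p3 is true.
  9. (p5 || !p1 || p8) — p5 is true.
  10. (p5 || p6) — p5 is true.
  11. (p9 || p11) — p9 is true.
  12. (p6 || !p10 || p5) — p5 is true.
  13. (p7 || !p8) — !p8 is true.
  14. (p5 || p7 || p9) — p9 is true.
  15. (p5 || !p6) — p5 is true.
  16. (p5 || !p2) — p5 is true.
  17. (!p2 || !p7) — !p7 is true.
  18. (!p8 || p7 || !p1) — !p8 is true.
  19. (!p10 || !p8 || p4) — !p8 is true.
  20. (p10 || p9) — p9 is true.
  21. (!p7 || !p8 || !p5) — !p8 is true.
  22. (p5 || !p3) — p5 is true.

p1=F, p2=F, p3=T, p4=T, p5=T, p6=T, p7=F, p8=F, p9=T, p10=T, p11=T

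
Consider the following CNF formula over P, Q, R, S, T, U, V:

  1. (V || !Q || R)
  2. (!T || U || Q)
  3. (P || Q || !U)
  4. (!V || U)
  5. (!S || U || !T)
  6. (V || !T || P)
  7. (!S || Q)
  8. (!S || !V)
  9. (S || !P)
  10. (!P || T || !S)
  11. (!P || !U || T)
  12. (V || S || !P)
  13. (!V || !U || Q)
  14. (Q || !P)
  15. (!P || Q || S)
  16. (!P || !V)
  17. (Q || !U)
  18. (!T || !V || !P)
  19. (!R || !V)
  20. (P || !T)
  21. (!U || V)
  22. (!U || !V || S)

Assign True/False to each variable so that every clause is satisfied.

P=0, Q=0, R=0, S=0, T=0, U=0, V=0

Set P = False and propagate.
  then T is forced to False.
Branch on Q: take Q = False.
  then U is forced to False.
  then V is forced to False.
  then S is forced to False.
R is now unconstrained; take R = False.
Every clause has at least one true literal under this assignment.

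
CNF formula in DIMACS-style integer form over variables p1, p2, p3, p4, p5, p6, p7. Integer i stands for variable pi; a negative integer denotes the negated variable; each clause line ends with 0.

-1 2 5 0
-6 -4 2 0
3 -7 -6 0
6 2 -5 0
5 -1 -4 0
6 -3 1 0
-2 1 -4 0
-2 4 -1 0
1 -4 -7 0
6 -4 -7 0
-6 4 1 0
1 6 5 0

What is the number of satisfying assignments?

10

Split on p1, then p4.
  p1=T, p4=T: 5 of the 32 assignments to (p2,p3,p5,p6,p7) work.
  p1=T, p4=F: remaining (p2,p3,p5,p6,p7) ∈ {(F,F,T,T,F); (F,T,T,T,F); (F,T,T,T,T)} — 3.
  p1=F, p4=T: a clause becomes empty — 0.
  p1=F, p4=F: remaining (p2,p3,p5,p6,p7) ∈ {(T,F,T,F,F); (T,F,T,F,T)} — 2.
Total: 5 + 3 + 0 + 2 = 10.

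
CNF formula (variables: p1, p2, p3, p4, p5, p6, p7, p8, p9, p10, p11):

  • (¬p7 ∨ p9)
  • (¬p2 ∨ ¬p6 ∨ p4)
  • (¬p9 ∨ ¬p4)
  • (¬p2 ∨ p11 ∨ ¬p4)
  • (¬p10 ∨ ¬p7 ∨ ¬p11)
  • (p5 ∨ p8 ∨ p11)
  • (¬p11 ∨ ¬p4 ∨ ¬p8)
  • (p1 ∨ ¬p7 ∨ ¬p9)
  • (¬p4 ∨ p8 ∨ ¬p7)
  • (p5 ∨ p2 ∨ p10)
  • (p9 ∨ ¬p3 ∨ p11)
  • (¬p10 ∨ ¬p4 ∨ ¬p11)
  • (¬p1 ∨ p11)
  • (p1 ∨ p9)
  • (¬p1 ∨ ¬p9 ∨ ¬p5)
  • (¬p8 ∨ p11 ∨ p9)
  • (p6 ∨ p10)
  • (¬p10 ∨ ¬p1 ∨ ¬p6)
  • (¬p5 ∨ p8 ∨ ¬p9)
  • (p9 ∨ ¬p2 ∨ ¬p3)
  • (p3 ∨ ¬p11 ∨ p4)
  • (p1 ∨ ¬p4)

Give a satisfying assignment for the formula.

p1=T, p2=F, p3=T, p4=F, p5=F, p6=F, p7=F, p8=T, p9=T, p10=T, p11=T

p7 occurs only negated in the remaining clauses — set p7 = False.
Branch on p1: take p1 = True.
  then p11 is forced to True.
Try p2 = False.
Branch on p3: take p3 = True.
The remaining clauses are satisfied by p4 = False, p5 = False, p6 = False, p8 = True, p9 = True, p10 = True.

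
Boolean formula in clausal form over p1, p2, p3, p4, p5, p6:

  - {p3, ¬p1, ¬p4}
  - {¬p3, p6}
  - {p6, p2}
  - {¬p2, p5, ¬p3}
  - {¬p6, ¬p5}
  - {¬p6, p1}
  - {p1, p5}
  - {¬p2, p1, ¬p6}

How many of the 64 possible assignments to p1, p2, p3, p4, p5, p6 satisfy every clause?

8

Split on p6, then p1.
  p6=1, p1=1: remaining (p2,p3,p4,p5) ∈ {(0,0,0,0); (0,1,0,0); (0,1,1,0); (1,0,0,0)} — 4.
  p6=1, p1=0: a clause becomes empty — 0.
  p6=0, p1=1: remaining (p2,p3,p4,p5) ∈ {(1,0,0,0); (1,0,0,1)} — 2.
  p6=0, p1=0: remaining (p2,p3,p4,p5) ∈ {(1,0,0,1); (1,0,1,1)} — 2.
Total: 4 + 0 + 2 + 2 = 8.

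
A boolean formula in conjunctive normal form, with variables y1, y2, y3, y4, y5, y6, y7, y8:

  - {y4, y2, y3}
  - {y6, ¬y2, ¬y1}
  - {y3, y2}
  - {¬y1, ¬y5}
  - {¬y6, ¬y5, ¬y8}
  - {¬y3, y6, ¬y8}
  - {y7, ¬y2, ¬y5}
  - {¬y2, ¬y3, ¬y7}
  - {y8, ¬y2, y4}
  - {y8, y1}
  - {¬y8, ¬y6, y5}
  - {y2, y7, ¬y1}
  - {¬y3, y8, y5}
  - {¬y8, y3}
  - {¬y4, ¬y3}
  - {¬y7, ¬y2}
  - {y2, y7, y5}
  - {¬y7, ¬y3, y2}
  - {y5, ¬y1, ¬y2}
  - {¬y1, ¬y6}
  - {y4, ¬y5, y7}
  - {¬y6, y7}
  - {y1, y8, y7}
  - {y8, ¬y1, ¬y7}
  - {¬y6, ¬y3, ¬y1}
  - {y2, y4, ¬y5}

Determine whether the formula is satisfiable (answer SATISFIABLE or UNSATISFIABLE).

UNSATISFIABLE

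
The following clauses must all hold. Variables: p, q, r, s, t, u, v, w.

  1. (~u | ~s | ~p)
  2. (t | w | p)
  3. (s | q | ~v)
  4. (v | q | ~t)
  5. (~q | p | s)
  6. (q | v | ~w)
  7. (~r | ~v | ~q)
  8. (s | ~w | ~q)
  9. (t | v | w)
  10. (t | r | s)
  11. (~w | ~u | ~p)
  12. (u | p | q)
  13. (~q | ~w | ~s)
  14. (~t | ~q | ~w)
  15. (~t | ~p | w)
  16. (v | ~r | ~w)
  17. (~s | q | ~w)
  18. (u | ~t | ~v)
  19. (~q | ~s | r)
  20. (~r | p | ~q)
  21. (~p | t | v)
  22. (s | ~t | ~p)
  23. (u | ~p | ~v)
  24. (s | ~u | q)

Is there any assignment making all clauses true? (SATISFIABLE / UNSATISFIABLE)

SATISFIABLE

Branch on p: take p = False.
Branch on q: take q = False.
  then u is forced to True.
  then s is forced to True.
  then w is forced to False.
  then t is forced to True.
  then v is forced to True.
r is now unconstrained; take r = True.
So p = False, q = False, r = True, s = True, t = True, u = True, v = True, w = False is a satisfying assignment.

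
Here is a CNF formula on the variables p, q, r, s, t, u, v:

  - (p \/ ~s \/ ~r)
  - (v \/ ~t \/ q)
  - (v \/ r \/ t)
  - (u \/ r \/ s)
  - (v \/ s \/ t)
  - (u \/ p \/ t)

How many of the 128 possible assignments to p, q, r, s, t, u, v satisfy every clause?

Case analysis on t and r:
  t=T, r=T: u free; 9 ways for (p,q,s,v) × 2^1 = 18.
  t=T, r=F: p free; 9 ways for (q,s,u,v) × 2^1 = 18.
  t=F, r=T: q free; 7 ways for (p,s,u,v) × 2^1 = 14.
  t=F, r=F: q free; 5 ways for (p,s,u,v) × 2^1 = 10.
Total: 18 + 18 + 14 + 10 = 60.

60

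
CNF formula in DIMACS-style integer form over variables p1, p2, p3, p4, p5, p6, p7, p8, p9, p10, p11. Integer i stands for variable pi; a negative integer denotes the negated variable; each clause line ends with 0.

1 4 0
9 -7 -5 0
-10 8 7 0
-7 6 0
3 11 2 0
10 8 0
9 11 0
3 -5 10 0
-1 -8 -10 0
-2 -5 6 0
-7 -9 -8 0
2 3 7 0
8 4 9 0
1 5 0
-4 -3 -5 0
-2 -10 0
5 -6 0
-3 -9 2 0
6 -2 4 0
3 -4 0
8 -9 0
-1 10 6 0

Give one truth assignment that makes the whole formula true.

p1=T, p2=F, p3=T, p4=F, p5=T, p6=T, p7=F, p8=T, p9=F, p10=F, p11=T

Check each clause:
  1. (p1 || p4) — p1 is true.
  2. (!p5 || p9 || !p7) — !p7 is true.
  3. (p8 || !p10 || p7) — p8 is true.
  4. (!p7 || p6) — !p7 is true.
  5. (p2 || p3 || p11) — p3 is true.
  6. (p10 || p8) — p8 is true.
  7. (p11 || p9) — p11 is true.
  8. (p3 || !p5 || p10) — p3 is true.
  9. (!p8 || !p10 || !p1) — !p10 is true.
  10. (!p2 || p6 || !p5) — !p2 is true.
  11. (!p8 || !p9 || !p7) — !p7 is true.
  12. (p3 || p2 || p7) — p3 is true.
  13. (p4 || p8 || p9) — p8 is true.
  14. (p5 || p1) — p1 is true.
  15. (!p5 || !p4 || !p3) — !p4 is true.
  16. (!p2 || !p10) — !p10 is true.
  17. (p5 || !p6) — p5 is true.
  18. (p2 || !p9 || !p3) — !p9 is true.
  19. (p4 || p6 || !p2) — p6 is true.
  20. (!p4 || p3) — p3 is true.
  21. (p8 || !p9) — p8 is true.
  22. (!p1 || p6 || p10) — p6 is true.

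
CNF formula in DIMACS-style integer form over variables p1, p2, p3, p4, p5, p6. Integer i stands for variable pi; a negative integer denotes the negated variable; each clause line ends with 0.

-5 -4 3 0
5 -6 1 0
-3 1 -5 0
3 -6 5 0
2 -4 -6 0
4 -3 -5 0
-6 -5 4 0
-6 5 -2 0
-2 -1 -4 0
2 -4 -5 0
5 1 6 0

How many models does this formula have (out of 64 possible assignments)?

Split on p5, then p4.
  p5=1, p4=1: a clause becomes empty — 0.
  p5=1, p4=0: remaining (p1,p2,p3,p6) ∈ {(0,0,0,0); (0,1,0,0); (1,0,0,0); (1,1,0,0)} — 4.
  p5=0, p4=1: remaining (p1,p2,p3,p6) ∈ {(1,0,0,0); (1,0,1,0)} — 2.
  p5=0, p4=0: 5 of the 16 assignments to (p1,p2,p3,p6) work.
Total: 0 + 4 + 2 + 5 = 11.

11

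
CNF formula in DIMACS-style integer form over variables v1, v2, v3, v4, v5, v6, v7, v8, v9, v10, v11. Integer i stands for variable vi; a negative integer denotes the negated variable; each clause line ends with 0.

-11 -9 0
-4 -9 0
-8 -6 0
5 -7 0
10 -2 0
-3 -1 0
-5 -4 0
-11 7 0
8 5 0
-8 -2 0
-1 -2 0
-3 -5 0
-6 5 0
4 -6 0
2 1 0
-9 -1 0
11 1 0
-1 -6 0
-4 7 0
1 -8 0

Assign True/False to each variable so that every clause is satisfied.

Pure literal: v3 appears only negated; assign v3 = False.
v6 occurs only negated in the remaining clauses — set v6 = False.
Set v1 = True and propagate.
  then v2 is forced to False.
  then v9 is forced to False.
Branch on v4: take v4 = False.
For the remaining variables, v5 = True, v7 = True, v8 = False, v10 = True, v11 = True works.

v1 = T  v2 = F  v3 = F  v4 = F  v5 = T  v6 = F  v7 = T  v8 = F  v9 = F  v10 = T  v11 = T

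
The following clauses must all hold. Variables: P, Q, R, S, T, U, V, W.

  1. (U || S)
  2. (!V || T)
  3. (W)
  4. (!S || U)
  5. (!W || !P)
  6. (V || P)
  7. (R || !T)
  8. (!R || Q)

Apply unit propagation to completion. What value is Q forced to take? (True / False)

(W) stands alone — W = True.
From (!W || !P) and W = True: P = False.
From (P || V) and P = False: V = True.
(T || !V): since V = True, the clause reduces to (T). T = True.
From (!T || R) and T = True: R = True.
(Q || !R) with R = True leaves only Q, so Q = True.

True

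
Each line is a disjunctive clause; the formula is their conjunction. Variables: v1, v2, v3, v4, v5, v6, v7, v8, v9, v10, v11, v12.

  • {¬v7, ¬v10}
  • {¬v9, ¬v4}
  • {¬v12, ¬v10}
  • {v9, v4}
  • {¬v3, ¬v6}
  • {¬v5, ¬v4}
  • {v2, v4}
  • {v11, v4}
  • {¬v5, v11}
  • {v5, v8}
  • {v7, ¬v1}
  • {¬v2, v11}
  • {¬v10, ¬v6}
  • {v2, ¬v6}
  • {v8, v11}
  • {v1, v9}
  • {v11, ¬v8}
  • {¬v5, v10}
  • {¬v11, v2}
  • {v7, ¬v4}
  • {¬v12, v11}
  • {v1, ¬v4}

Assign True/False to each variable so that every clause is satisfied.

Pure literal: v3 appears only negated; assign v3 = False.
Pure literal: v6 appears only negated; assign v6 = False.
Try v1 = True.
  then v7 is forced to True.
  then v10 is forced to False.
  then v5 is forced to False.
  then v8 is forced to True.
  then v11 is forced to True.
  then v2 is forced to True.
For the remaining variables, v4 = True, v9 = False, v12 = True works.
Every clause has at least one true literal under this assignment.

v1=True, v2=True, v3=False, v4=True, v5=False, v6=False, v7=True, v8=True, v9=False, v10=False, v11=True, v12=True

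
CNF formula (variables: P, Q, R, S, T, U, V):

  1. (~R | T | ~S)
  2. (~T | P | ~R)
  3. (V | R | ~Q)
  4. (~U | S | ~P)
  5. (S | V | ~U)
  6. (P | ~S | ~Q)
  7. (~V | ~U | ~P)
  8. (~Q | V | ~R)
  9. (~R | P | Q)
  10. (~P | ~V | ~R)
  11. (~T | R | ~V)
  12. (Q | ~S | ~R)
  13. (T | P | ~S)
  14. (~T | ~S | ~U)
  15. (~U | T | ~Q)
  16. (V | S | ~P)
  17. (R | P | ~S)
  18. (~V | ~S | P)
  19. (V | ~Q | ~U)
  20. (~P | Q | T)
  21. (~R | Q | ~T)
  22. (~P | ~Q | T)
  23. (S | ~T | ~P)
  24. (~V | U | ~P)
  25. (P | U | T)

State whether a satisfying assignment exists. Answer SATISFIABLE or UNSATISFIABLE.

SATISFIABLE

Set P = False and propagate.
Set Q = False and propagate.
  then R is forced to False.
  then S is forced to False.
Branch on T: take T = False.
  then U is forced to True.
  then V is forced to True.
So P = F, Q = F, R = F, S = F, T = F, U = T, V = T is a satisfying assignment.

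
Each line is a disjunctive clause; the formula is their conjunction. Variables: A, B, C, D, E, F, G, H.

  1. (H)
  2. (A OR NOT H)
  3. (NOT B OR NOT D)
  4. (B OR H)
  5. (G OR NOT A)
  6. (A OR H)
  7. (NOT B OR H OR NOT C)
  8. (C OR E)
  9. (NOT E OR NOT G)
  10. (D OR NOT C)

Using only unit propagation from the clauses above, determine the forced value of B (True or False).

False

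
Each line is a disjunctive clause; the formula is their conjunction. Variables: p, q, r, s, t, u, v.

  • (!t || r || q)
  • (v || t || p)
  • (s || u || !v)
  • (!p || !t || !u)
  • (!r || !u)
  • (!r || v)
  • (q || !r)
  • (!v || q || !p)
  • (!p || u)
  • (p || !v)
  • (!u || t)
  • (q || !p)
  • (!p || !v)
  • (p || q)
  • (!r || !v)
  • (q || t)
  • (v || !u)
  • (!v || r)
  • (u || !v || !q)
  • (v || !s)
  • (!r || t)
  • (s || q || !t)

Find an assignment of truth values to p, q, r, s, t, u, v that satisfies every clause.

Set p = False and propagate.
  then v is forced to False.
  then t is forced to True.
  then r is forced to False.
  then q is forced to True.
  then u is forced to False.
  then s is forced to False.

p = F  q = T  r = F  s = F  t = T  u = F  v = F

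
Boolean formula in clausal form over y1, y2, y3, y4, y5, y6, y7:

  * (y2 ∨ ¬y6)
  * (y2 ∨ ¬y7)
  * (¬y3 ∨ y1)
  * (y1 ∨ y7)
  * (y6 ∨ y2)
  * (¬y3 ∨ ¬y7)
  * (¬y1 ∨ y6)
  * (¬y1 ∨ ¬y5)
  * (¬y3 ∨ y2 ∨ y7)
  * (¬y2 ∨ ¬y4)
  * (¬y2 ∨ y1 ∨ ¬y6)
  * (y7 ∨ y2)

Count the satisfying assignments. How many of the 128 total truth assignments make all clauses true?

5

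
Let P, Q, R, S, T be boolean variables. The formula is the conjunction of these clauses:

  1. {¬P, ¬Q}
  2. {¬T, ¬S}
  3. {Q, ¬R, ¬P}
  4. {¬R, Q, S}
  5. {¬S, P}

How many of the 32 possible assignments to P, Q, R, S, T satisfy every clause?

Split on P, then Q.
  P=T, Q=T: a clause becomes empty — 0.
  P=T, Q=F: remaining (R,S,T) ∈ {(F,F,F); (F,F,T); (F,T,F)} — 3.
  P=F, Q=T: remaining (R,S,T) ∈ {(F,F,F); (F,F,T); (T,F,F); (T,F,T)} — 4.
  P=F, Q=F: remaining (R,S,T) ∈ {(F,F,F); (F,F,T)} — 2.
Total: 0 + 3 + 4 + 2 = 9.

9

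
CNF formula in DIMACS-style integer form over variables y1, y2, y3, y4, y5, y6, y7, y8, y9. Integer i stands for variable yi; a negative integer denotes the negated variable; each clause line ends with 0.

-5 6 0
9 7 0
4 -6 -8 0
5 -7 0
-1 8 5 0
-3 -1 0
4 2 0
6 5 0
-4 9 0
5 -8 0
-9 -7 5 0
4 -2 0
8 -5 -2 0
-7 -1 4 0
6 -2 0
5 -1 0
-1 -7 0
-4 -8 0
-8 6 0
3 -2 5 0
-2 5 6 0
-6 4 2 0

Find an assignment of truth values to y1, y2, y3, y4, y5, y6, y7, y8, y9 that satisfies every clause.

Pure literal: y1 appears only negated; assign y1 = False.
Branch on y2: take y2 = False.
  then y4 is forced to True.
  then y9 is forced to True.
  then y8 is forced to False.
Try y5 = True.
  then y6 is forced to True.
y3, y7 are now unconstrained; take y3 = False, y7 = True.
Every clause has at least one true literal under this assignment.
Check each clause:
  1. {y6, ¬y5} — y6 is true.
  2. {y7, y9} — y9 is true.
  3. {y4, ¬y8, ¬y6} — ¬y8 is true.
  4. {¬y7, y5} — y5 is true.
  5. {y5, y8, ¬y1} — y5 is true.
  6. {¬y1, ¬y3} — ¬y3 is true.
  7. {y4, y2} — y4 is true.
  8. {y6, y5} — y5 is true.
  9. {y9, ¬y4} — y9 is true.
  10. {¬y8, y5} — ¬y8 is true.
  11. {¬y9, y5, ¬y7} — y5 is true.
  12. {¬y2, y4} — y4 is true.
  13. {¬y5, y8, ¬y2} — ¬y2 is true.
  14. {y4, ¬y7, ¬y1} — y4 is true.
  15. {¬y2, y6} — y6 is true.
  16. {¬y1, y5} — y5 is true.
  17. {¬y7, ¬y1} — ¬y1 is true.
  18. {¬y8, ¬y4} — ¬y8 is true.
  19. {y6, ¬y8} — ¬y8 is true.
  20. {¬y2, y3, y5} — y5 is true.
  21. {y6, ¬y2, y5} — y5 is true.
  22. {¬y6, y2, y4} — y4 is true.

y1=F  y2=F  y3=F  y4=T  y5=T  y6=T  y7=T  y8=F  y9=T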